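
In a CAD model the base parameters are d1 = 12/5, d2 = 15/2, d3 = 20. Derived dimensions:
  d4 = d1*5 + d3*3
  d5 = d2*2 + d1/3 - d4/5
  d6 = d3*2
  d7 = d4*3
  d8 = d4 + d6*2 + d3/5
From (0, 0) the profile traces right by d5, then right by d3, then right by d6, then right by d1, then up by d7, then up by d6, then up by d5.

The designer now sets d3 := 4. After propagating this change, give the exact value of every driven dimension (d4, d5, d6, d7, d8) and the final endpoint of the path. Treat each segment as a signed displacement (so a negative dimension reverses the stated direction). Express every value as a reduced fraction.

Apply edit: d3 := 4
  d4 = d1*5 + d3*3 = 24
  d5 = d2*2 + d1/3 - d4/5 = 11
  d6 = d3*2 = 8
  d7 = d4*3 = 72
  d8 = d4 + d6*2 + d3/5 = 204/5
Walk from origin (0, 0):
  seg 1: right by d5 = 11 → (11, 0)
  seg 2: right by d3 = 4 → (15, 0)
  seg 3: right by d6 = 8 → (23, 0)
  seg 4: right by d1 = 12/5 → (127/5, 0)
  seg 5: up by d7 = 72 → (127/5, 72)
  seg 6: up by d6 = 8 → (127/5, 80)
  seg 7: up by d5 = 11 → (127/5, 91)

d4 = 24
d5 = 11
d6 = 8
d7 = 72
d8 = 204/5
endpoint = (127/5, 91)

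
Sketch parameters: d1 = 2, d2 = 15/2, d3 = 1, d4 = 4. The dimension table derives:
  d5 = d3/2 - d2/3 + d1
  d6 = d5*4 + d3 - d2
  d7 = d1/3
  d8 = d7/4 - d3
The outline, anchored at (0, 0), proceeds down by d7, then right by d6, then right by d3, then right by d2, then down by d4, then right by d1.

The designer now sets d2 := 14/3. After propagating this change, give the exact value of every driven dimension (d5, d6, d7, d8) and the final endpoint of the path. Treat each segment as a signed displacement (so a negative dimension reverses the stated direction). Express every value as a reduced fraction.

d5 = 17/18
d6 = 1/9
d7 = 2/3
d8 = -5/6
endpoint = (70/9, -14/3)

Apply edit: d2 := 14/3
  d5 = d3/2 - d2/3 + d1 = 17/18
  d6 = d5*4 + d3 - d2 = 1/9
  d7 = d1/3 = 2/3
  d8 = d7/4 - d3 = -5/6
Walk from origin (0, 0):
  seg 1: down by d7 = 2/3 → (0, -2/3)
  seg 2: right by d6 = 1/9 → (1/9, -2/3)
  seg 3: right by d3 = 1 → (10/9, -2/3)
  seg 4: right by d2 = 14/3 → (52/9, -2/3)
  seg 5: down by d4 = 4 → (52/9, -14/3)
  seg 6: right by d1 = 2 → (70/9, -14/3)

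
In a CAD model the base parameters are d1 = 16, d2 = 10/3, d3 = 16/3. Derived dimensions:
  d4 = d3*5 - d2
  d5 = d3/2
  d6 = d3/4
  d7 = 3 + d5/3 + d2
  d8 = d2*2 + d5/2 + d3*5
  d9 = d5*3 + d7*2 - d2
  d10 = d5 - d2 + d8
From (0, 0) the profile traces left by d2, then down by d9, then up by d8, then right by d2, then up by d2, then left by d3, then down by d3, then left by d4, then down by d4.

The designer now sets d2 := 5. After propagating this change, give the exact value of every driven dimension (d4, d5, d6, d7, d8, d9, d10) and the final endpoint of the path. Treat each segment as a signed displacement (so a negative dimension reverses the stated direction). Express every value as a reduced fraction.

Apply edit: d2 := 5
  d4 = d3*5 - d2 = 65/3
  d5 = d3/2 = 8/3
  d6 = d3/4 = 4/3
  d7 = 3 + d5/3 + d2 = 80/9
  d8 = d2*2 + d5/2 + d3*5 = 38
  d9 = d5*3 + d7*2 - d2 = 187/9
  d10 = d5 - d2 + d8 = 107/3
Walk from origin (0, 0):
  seg 1: left by d2 = 5 → (-5, 0)
  seg 2: down by d9 = 187/9 → (-5, -187/9)
  seg 3: up by d8 = 38 → (-5, 155/9)
  seg 4: right by d2 = 5 → (0, 155/9)
  seg 5: up by d2 = 5 → (0, 200/9)
  seg 6: left by d3 = 16/3 → (-16/3, 200/9)
  seg 7: down by d3 = 16/3 → (-16/3, 152/9)
  seg 8: left by d4 = 65/3 → (-27, 152/9)
  seg 9: down by d4 = 65/3 → (-27, -43/9)

d4 = 65/3
d5 = 8/3
d6 = 4/3
d7 = 80/9
d8 = 38
d9 = 187/9
d10 = 107/3
endpoint = (-27, -43/9)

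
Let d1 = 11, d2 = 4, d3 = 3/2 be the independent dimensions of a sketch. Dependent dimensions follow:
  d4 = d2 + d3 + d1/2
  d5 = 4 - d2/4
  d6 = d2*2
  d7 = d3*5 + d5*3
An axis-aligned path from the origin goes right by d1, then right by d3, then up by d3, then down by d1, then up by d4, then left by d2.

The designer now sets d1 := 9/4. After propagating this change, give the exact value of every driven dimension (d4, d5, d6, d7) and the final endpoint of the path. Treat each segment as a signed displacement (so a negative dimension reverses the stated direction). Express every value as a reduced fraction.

d4 = 53/8
d5 = 3
d6 = 8
d7 = 33/2
endpoint = (-1/4, 47/8)

Apply edit: d1 := 9/4
  d4 = d2 + d3 + d1/2 = 53/8
  d5 = 4 - d2/4 = 3
  d6 = d2*2 = 8
  d7 = d3*5 + d5*3 = 33/2
Walk from origin (0, 0):
  seg 1: right by d1 = 9/4 → (9/4, 0)
  seg 2: right by d3 = 3/2 → (15/4, 0)
  seg 3: up by d3 = 3/2 → (15/4, 3/2)
  seg 4: down by d1 = 9/4 → (15/4, -3/4)
  seg 5: up by d4 = 53/8 → (15/4, 47/8)
  seg 6: left by d2 = 4 → (-1/4, 47/8)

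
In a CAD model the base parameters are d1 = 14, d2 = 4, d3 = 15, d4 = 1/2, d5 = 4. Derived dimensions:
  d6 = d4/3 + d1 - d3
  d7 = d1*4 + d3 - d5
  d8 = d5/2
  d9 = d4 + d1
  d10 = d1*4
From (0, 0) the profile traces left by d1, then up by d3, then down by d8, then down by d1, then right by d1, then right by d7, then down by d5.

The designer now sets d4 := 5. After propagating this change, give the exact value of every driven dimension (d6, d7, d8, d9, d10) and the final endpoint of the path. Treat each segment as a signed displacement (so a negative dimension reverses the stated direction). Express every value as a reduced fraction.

d6 = 2/3
d7 = 67
d8 = 2
d9 = 19
d10 = 56
endpoint = (67, -5)

Apply edit: d4 := 5
  d6 = d4/3 + d1 - d3 = 2/3
  d7 = d1*4 + d3 - d5 = 67
  d8 = d5/2 = 2
  d9 = d4 + d1 = 19
  d10 = d1*4 = 56
Walk from origin (0, 0):
  seg 1: left by d1 = 14 → (-14, 0)
  seg 2: up by d3 = 15 → (-14, 15)
  seg 3: down by d8 = 2 → (-14, 13)
  seg 4: down by d1 = 14 → (-14, -1)
  seg 5: right by d1 = 14 → (0, -1)
  seg 6: right by d7 = 67 → (67, -1)
  seg 7: down by d5 = 4 → (67, -5)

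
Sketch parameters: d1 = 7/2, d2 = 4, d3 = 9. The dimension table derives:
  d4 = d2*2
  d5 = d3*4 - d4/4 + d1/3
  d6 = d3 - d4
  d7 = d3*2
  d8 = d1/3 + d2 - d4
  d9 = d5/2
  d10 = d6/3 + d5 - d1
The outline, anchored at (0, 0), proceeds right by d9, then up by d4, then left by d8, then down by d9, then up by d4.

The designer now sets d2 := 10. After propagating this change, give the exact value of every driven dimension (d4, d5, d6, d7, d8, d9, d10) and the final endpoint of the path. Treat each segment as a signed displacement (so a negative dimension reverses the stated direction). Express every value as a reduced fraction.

Apply edit: d2 := 10
  d4 = d2*2 = 20
  d5 = d3*4 - d4/4 + d1/3 = 193/6
  d6 = d3 - d4 = -11
  d7 = d3*2 = 18
  d8 = d1/3 + d2 - d4 = -53/6
  d9 = d5/2 = 193/12
  d10 = d6/3 + d5 - d1 = 25
Walk from origin (0, 0):
  seg 1: right by d9 = 193/12 → (193/12, 0)
  seg 2: up by d4 = 20 → (193/12, 20)
  seg 3: left by d8 = -53/6 → (299/12, 20)
  seg 4: down by d9 = 193/12 → (299/12, 47/12)
  seg 5: up by d4 = 20 → (299/12, 287/12)

d4 = 20
d5 = 193/6
d6 = -11
d7 = 18
d8 = -53/6
d9 = 193/12
d10 = 25
endpoint = (299/12, 287/12)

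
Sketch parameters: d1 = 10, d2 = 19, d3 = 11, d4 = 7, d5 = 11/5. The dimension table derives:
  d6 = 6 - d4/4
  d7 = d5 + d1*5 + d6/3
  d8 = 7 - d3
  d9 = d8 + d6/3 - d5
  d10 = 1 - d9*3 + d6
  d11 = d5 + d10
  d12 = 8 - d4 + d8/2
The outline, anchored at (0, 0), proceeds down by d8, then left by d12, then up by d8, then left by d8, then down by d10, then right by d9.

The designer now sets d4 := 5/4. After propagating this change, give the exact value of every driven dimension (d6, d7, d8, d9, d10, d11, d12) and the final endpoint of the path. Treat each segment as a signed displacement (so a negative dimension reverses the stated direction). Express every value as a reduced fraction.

Apply edit: d4 := 5/4
  d6 = 6 - d4/4 = 91/16
  d7 = d5 + d1*5 + d6/3 = 12983/240
  d8 = 7 - d3 = -4
  d9 = d8 + d6/3 - d5 = -1033/240
  d10 = 1 - d9*3 + d6 = 98/5
  d11 = d5 + d10 = 109/5
  d12 = 8 - d4 + d8/2 = 19/4
Walk from origin (0, 0):
  seg 1: down by d8 = -4 → (0, 4)
  seg 2: left by d12 = 19/4 → (-19/4, 4)
  seg 3: up by d8 = -4 → (-19/4, 0)
  seg 4: left by d8 = -4 → (-3/4, 0)
  seg 5: down by d10 = 98/5 → (-3/4, -98/5)
  seg 6: right by d9 = -1033/240 → (-1213/240, -98/5)

d6 = 91/16
d7 = 12983/240
d8 = -4
d9 = -1033/240
d10 = 98/5
d11 = 109/5
d12 = 19/4
endpoint = (-1213/240, -98/5)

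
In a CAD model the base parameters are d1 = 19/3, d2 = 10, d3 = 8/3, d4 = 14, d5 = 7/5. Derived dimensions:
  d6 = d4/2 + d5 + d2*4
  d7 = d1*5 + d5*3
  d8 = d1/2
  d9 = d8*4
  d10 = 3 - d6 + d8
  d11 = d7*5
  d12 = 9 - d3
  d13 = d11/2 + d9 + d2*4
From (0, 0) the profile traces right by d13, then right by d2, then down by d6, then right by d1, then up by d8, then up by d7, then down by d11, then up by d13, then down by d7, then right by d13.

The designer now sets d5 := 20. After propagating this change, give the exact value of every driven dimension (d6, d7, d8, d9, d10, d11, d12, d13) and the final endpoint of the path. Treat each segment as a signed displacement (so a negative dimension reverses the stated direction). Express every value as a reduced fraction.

d6 = 67
d7 = 275/3
d8 = 19/6
d9 = 38/3
d10 = -365/6
d11 = 1375/3
d12 = 19/3
d13 = 1691/6
endpoint = (580, -721/3)

Apply edit: d5 := 20
  d6 = d4/2 + d5 + d2*4 = 67
  d7 = d1*5 + d5*3 = 275/3
  d8 = d1/2 = 19/6
  d9 = d8*4 = 38/3
  d10 = 3 - d6 + d8 = -365/6
  d11 = d7*5 = 1375/3
  d12 = 9 - d3 = 19/3
  d13 = d11/2 + d9 + d2*4 = 1691/6
Walk from origin (0, 0):
  seg 1: right by d13 = 1691/6 → (1691/6, 0)
  seg 2: right by d2 = 10 → (1751/6, 0)
  seg 3: down by d6 = 67 → (1751/6, -67)
  seg 4: right by d1 = 19/3 → (1789/6, -67)
  seg 5: up by d8 = 19/6 → (1789/6, -383/6)
  seg 6: up by d7 = 275/3 → (1789/6, 167/6)
  seg 7: down by d11 = 1375/3 → (1789/6, -861/2)
  seg 8: up by d13 = 1691/6 → (1789/6, -446/3)
  seg 9: down by d7 = 275/3 → (1789/6, -721/3)
  seg 10: right by d13 = 1691/6 → (580, -721/3)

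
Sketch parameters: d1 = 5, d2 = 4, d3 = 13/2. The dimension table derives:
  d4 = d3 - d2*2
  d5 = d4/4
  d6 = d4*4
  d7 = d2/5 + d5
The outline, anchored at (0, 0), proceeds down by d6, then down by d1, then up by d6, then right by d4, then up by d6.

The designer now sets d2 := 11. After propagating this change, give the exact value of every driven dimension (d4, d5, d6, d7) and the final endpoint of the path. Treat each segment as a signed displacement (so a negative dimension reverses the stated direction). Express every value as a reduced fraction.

Apply edit: d2 := 11
  d4 = d3 - d2*2 = -31/2
  d5 = d4/4 = -31/8
  d6 = d4*4 = -62
  d7 = d2/5 + d5 = -67/40
Walk from origin (0, 0):
  seg 1: down by d6 = -62 → (0, 62)
  seg 2: down by d1 = 5 → (0, 57)
  seg 3: up by d6 = -62 → (0, -5)
  seg 4: right by d4 = -31/2 → (-31/2, -5)
  seg 5: up by d6 = -62 → (-31/2, -67)

d4 = -31/2
d5 = -31/8
d6 = -62
d7 = -67/40
endpoint = (-31/2, -67)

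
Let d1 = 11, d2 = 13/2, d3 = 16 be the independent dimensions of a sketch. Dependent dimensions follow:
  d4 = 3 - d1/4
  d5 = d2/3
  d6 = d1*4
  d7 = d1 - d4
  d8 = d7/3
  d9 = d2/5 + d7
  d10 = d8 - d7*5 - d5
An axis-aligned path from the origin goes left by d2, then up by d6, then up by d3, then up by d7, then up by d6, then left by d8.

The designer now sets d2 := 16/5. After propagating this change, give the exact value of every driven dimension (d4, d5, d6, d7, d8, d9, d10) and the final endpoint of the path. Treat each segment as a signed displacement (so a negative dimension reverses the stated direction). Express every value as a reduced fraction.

d4 = 1/4
d5 = 16/15
d6 = 44
d7 = 43/4
d8 = 43/12
d9 = 1139/100
d10 = -1537/30
endpoint = (-407/60, 459/4)

Apply edit: d2 := 16/5
  d4 = 3 - d1/4 = 1/4
  d5 = d2/3 = 16/15
  d6 = d1*4 = 44
  d7 = d1 - d4 = 43/4
  d8 = d7/3 = 43/12
  d9 = d2/5 + d7 = 1139/100
  d10 = d8 - d7*5 - d5 = -1537/30
Walk from origin (0, 0):
  seg 1: left by d2 = 16/5 → (-16/5, 0)
  seg 2: up by d6 = 44 → (-16/5, 44)
  seg 3: up by d3 = 16 → (-16/5, 60)
  seg 4: up by d7 = 43/4 → (-16/5, 283/4)
  seg 5: up by d6 = 44 → (-16/5, 459/4)
  seg 6: left by d8 = 43/12 → (-407/60, 459/4)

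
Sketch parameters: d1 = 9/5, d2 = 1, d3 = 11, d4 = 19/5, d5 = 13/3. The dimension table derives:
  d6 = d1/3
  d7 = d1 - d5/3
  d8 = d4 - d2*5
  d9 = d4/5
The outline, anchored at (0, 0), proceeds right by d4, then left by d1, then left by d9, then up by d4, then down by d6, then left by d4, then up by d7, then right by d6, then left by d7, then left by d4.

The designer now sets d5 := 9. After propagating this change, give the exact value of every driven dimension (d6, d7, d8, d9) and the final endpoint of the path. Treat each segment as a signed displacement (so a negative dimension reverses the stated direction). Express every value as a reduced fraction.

Apply edit: d5 := 9
  d6 = d1/3 = 3/5
  d7 = d1 - d5/3 = -6/5
  d8 = d4 - d2*5 = -6/5
  d9 = d4/5 = 19/25
Walk from origin (0, 0):
  seg 1: right by d4 = 19/5 → (19/5, 0)
  seg 2: left by d1 = 9/5 → (2, 0)
  seg 3: left by d9 = 19/25 → (31/25, 0)
  seg 4: up by d4 = 19/5 → (31/25, 19/5)
  seg 5: down by d6 = 3/5 → (31/25, 16/5)
  seg 6: left by d4 = 19/5 → (-64/25, 16/5)
  seg 7: up by d7 = -6/5 → (-64/25, 2)
  seg 8: right by d6 = 3/5 → (-49/25, 2)
  seg 9: left by d7 = -6/5 → (-19/25, 2)
  seg 10: left by d4 = 19/5 → (-114/25, 2)

d6 = 3/5
d7 = -6/5
d8 = -6/5
d9 = 19/25
endpoint = (-114/25, 2)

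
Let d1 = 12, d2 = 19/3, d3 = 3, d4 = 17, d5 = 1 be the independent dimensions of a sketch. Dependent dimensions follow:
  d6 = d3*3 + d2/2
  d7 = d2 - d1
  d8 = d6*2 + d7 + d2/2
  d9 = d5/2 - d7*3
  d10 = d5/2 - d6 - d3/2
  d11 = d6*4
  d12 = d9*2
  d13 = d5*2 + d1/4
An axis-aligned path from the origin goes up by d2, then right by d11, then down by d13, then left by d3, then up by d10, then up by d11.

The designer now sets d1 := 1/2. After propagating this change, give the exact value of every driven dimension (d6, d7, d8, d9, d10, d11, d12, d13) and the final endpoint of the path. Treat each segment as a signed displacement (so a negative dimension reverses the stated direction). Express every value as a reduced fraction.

Apply edit: d1 := 1/2
  d6 = d3*3 + d2/2 = 73/6
  d7 = d2 - d1 = 35/6
  d8 = d6*2 + d7 + d2/2 = 100/3
  d9 = d5/2 - d7*3 = -17
  d10 = d5/2 - d6 - d3/2 = -79/6
  d11 = d6*4 = 146/3
  d12 = d9*2 = -34
  d13 = d5*2 + d1/4 = 17/8
Walk from origin (0, 0):
  seg 1: up by d2 = 19/3 → (0, 19/3)
  seg 2: right by d11 = 146/3 → (146/3, 19/3)
  seg 3: down by d13 = 17/8 → (146/3, 101/24)
  seg 4: left by d3 = 3 → (137/3, 101/24)
  seg 5: up by d10 = -79/6 → (137/3, -215/24)
  seg 6: up by d11 = 146/3 → (137/3, 953/24)

d6 = 73/6
d7 = 35/6
d8 = 100/3
d9 = -17
d10 = -79/6
d11 = 146/3
d12 = -34
d13 = 17/8
endpoint = (137/3, 953/24)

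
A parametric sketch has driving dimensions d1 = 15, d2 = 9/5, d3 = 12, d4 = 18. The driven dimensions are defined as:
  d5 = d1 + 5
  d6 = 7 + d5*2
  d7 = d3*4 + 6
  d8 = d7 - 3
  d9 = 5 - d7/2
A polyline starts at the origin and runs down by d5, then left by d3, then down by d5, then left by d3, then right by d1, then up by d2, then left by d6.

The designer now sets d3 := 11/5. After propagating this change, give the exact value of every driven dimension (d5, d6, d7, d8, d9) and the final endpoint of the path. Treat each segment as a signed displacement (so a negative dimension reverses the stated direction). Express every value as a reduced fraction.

Apply edit: d3 := 11/5
  d5 = d1 + 5 = 20
  d6 = 7 + d5*2 = 47
  d7 = d3*4 + 6 = 74/5
  d8 = d7 - 3 = 59/5
  d9 = 5 - d7/2 = -12/5
Walk from origin (0, 0):
  seg 1: down by d5 = 20 → (0, -20)
  seg 2: left by d3 = 11/5 → (-11/5, -20)
  seg 3: down by d5 = 20 → (-11/5, -40)
  seg 4: left by d3 = 11/5 → (-22/5, -40)
  seg 5: right by d1 = 15 → (53/5, -40)
  seg 6: up by d2 = 9/5 → (53/5, -191/5)
  seg 7: left by d6 = 47 → (-182/5, -191/5)

d5 = 20
d6 = 47
d7 = 74/5
d8 = 59/5
d9 = -12/5
endpoint = (-182/5, -191/5)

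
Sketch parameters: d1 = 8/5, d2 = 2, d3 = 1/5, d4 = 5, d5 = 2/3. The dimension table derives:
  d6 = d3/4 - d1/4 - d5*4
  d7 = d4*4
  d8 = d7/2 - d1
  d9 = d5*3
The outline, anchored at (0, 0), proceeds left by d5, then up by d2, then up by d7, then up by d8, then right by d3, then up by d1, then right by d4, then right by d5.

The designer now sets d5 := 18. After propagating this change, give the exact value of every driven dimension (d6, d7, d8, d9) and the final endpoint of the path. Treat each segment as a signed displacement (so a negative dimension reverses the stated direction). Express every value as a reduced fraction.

Apply edit: d5 := 18
  d6 = d3/4 - d1/4 - d5*4 = -1447/20
  d7 = d4*4 = 20
  d8 = d7/2 - d1 = 42/5
  d9 = d5*3 = 54
Walk from origin (0, 0):
  seg 1: left by d5 = 18 → (-18, 0)
  seg 2: up by d2 = 2 → (-18, 2)
  seg 3: up by d7 = 20 → (-18, 22)
  seg 4: up by d8 = 42/5 → (-18, 152/5)
  seg 5: right by d3 = 1/5 → (-89/5, 152/5)
  seg 6: up by d1 = 8/5 → (-89/5, 32)
  seg 7: right by d4 = 5 → (-64/5, 32)
  seg 8: right by d5 = 18 → (26/5, 32)

d6 = -1447/20
d7 = 20
d8 = 42/5
d9 = 54
endpoint = (26/5, 32)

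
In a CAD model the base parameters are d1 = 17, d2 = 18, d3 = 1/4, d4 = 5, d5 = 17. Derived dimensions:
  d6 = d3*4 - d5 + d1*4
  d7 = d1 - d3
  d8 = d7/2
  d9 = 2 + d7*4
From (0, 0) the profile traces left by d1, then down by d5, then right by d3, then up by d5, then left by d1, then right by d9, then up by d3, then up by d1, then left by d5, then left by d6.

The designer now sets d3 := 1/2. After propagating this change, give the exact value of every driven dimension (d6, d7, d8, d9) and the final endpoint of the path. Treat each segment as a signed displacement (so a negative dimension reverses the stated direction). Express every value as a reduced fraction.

Apply edit: d3 := 1/2
  d6 = d3*4 - d5 + d1*4 = 53
  d7 = d1 - d3 = 33/2
  d8 = d7/2 = 33/4
  d9 = 2 + d7*4 = 68
Walk from origin (0, 0):
  seg 1: left by d1 = 17 → (-17, 0)
  seg 2: down by d5 = 17 → (-17, -17)
  seg 3: right by d3 = 1/2 → (-33/2, -17)
  seg 4: up by d5 = 17 → (-33/2, 0)
  seg 5: left by d1 = 17 → (-67/2, 0)
  seg 6: right by d9 = 68 → (69/2, 0)
  seg 7: up by d3 = 1/2 → (69/2, 1/2)
  seg 8: up by d1 = 17 → (69/2, 35/2)
  seg 9: left by d5 = 17 → (35/2, 35/2)
  seg 10: left by d6 = 53 → (-71/2, 35/2)

d6 = 53
d7 = 33/2
d8 = 33/4
d9 = 68
endpoint = (-71/2, 35/2)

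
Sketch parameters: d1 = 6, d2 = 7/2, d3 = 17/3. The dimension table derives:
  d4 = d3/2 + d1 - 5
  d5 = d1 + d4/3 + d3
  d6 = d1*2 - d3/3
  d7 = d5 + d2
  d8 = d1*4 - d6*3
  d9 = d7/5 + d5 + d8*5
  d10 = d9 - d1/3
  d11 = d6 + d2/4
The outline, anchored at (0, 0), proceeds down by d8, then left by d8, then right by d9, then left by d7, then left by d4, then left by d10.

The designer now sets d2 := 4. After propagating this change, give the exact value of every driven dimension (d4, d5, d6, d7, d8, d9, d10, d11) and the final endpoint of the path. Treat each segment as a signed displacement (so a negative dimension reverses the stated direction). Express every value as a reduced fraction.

d4 = 23/6
d5 = 233/18
d6 = 91/9
d7 = 305/18
d8 = -19/3
d9 = -46/3
d10 = -52/3
d11 = 100/9
endpoint = (-112/9, 19/3)

Apply edit: d2 := 4
  d4 = d3/2 + d1 - 5 = 23/6
  d5 = d1 + d4/3 + d3 = 233/18
  d6 = d1*2 - d3/3 = 91/9
  d7 = d5 + d2 = 305/18
  d8 = d1*4 - d6*3 = -19/3
  d9 = d7/5 + d5 + d8*5 = -46/3
  d10 = d9 - d1/3 = -52/3
  d11 = d6 + d2/4 = 100/9
Walk from origin (0, 0):
  seg 1: down by d8 = -19/3 → (0, 19/3)
  seg 2: left by d8 = -19/3 → (19/3, 19/3)
  seg 3: right by d9 = -46/3 → (-9, 19/3)
  seg 4: left by d7 = 305/18 → (-467/18, 19/3)
  seg 5: left by d4 = 23/6 → (-268/9, 19/3)
  seg 6: left by d10 = -52/3 → (-112/9, 19/3)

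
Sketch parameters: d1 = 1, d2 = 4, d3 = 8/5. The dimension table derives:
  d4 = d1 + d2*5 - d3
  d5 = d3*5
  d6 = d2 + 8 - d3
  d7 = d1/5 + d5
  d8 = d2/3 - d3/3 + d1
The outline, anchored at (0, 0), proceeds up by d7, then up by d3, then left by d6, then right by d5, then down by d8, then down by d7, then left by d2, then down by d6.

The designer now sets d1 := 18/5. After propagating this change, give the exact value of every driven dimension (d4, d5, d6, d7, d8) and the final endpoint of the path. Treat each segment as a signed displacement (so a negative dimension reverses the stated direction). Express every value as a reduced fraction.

d4 = 22
d5 = 8
d6 = 52/5
d7 = 218/25
d8 = 22/5
endpoint = (-32/5, -66/5)

Apply edit: d1 := 18/5
  d4 = d1 + d2*5 - d3 = 22
  d5 = d3*5 = 8
  d6 = d2 + 8 - d3 = 52/5
  d7 = d1/5 + d5 = 218/25
  d8 = d2/3 - d3/3 + d1 = 22/5
Walk from origin (0, 0):
  seg 1: up by d7 = 218/25 → (0, 218/25)
  seg 2: up by d3 = 8/5 → (0, 258/25)
  seg 3: left by d6 = 52/5 → (-52/5, 258/25)
  seg 4: right by d5 = 8 → (-12/5, 258/25)
  seg 5: down by d8 = 22/5 → (-12/5, 148/25)
  seg 6: down by d7 = 218/25 → (-12/5, -14/5)
  seg 7: left by d2 = 4 → (-32/5, -14/5)
  seg 8: down by d6 = 52/5 → (-32/5, -66/5)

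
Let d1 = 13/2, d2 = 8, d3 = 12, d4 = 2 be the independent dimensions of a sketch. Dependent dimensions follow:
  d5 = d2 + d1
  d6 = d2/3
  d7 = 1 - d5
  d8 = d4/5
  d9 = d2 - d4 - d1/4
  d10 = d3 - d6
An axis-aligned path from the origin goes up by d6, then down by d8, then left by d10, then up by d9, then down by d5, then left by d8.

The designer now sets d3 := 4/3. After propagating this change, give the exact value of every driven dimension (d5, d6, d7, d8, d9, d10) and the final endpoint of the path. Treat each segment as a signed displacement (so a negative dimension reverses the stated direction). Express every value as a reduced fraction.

d5 = 29/2
d6 = 8/3
d7 = -27/2
d8 = 2/5
d9 = 35/8
d10 = -4/3
endpoint = (14/15, -943/120)

Apply edit: d3 := 4/3
  d5 = d2 + d1 = 29/2
  d6 = d2/3 = 8/3
  d7 = 1 - d5 = -27/2
  d8 = d4/5 = 2/5
  d9 = d2 - d4 - d1/4 = 35/8
  d10 = d3 - d6 = -4/3
Walk from origin (0, 0):
  seg 1: up by d6 = 8/3 → (0, 8/3)
  seg 2: down by d8 = 2/5 → (0, 34/15)
  seg 3: left by d10 = -4/3 → (4/3, 34/15)
  seg 4: up by d9 = 35/8 → (4/3, 797/120)
  seg 5: down by d5 = 29/2 → (4/3, -943/120)
  seg 6: left by d8 = 2/5 → (14/15, -943/120)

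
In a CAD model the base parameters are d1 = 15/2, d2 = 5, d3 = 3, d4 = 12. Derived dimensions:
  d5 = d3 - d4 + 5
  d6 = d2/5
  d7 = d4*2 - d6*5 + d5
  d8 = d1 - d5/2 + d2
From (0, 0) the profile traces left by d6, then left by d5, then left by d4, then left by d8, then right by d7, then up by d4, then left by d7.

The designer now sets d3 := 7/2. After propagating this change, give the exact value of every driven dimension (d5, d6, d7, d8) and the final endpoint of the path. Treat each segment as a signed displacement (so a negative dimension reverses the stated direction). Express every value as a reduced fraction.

Apply edit: d3 := 7/2
  d5 = d3 - d4 + 5 = -7/2
  d6 = d2/5 = 1
  d7 = d4*2 - d6*5 + d5 = 31/2
  d8 = d1 - d5/2 + d2 = 57/4
Walk from origin (0, 0):
  seg 1: left by d6 = 1 → (-1, 0)
  seg 2: left by d5 = -7/2 → (5/2, 0)
  seg 3: left by d4 = 12 → (-19/2, 0)
  seg 4: left by d8 = 57/4 → (-95/4, 0)
  seg 5: right by d7 = 31/2 → (-33/4, 0)
  seg 6: up by d4 = 12 → (-33/4, 12)
  seg 7: left by d7 = 31/2 → (-95/4, 12)

d5 = -7/2
d6 = 1
d7 = 31/2
d8 = 57/4
endpoint = (-95/4, 12)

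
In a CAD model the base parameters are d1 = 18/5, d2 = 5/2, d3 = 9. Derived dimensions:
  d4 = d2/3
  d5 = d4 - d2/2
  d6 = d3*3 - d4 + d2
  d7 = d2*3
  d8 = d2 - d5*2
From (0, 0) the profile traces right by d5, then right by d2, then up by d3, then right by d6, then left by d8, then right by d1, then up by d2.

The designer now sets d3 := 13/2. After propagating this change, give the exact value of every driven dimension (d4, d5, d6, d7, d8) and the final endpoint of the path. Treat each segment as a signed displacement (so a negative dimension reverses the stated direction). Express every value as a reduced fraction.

Apply edit: d3 := 13/2
  d4 = d2/3 = 5/6
  d5 = d4 - d2/2 = -5/12
  d6 = d3*3 - d4 + d2 = 127/6
  d7 = d2*3 = 15/2
  d8 = d2 - d5*2 = 10/3
Walk from origin (0, 0):
  seg 1: right by d5 = -5/12 → (-5/12, 0)
  seg 2: right by d2 = 5/2 → (25/12, 0)
  seg 3: up by d3 = 13/2 → (25/12, 13/2)
  seg 4: right by d6 = 127/6 → (93/4, 13/2)
  seg 5: left by d8 = 10/3 → (239/12, 13/2)
  seg 6: right by d1 = 18/5 → (1411/60, 13/2)
  seg 7: up by d2 = 5/2 → (1411/60, 9)

d4 = 5/6
d5 = -5/12
d6 = 127/6
d7 = 15/2
d8 = 10/3
endpoint = (1411/60, 9)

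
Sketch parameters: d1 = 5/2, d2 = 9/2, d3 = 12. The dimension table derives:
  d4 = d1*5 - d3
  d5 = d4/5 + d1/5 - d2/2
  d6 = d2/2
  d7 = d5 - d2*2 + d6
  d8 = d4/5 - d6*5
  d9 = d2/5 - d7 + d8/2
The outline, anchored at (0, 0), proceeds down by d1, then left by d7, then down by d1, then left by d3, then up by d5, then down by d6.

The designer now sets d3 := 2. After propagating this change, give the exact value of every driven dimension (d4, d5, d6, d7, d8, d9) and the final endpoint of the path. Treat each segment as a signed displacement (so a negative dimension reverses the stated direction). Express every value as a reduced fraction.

Apply edit: d3 := 2
  d4 = d1*5 - d3 = 21/2
  d5 = d4/5 + d1/5 - d2/2 = 7/20
  d6 = d2/2 = 9/4
  d7 = d5 - d2*2 + d6 = -32/5
  d8 = d4/5 - d6*5 = -183/20
  d9 = d2/5 - d7 + d8/2 = 109/40
Walk from origin (0, 0):
  seg 1: down by d1 = 5/2 → (0, -5/2)
  seg 2: left by d7 = -32/5 → (32/5, -5/2)
  seg 3: down by d1 = 5/2 → (32/5, -5)
  seg 4: left by d3 = 2 → (22/5, -5)
  seg 5: up by d5 = 7/20 → (22/5, -93/20)
  seg 6: down by d6 = 9/4 → (22/5, -69/10)

d4 = 21/2
d5 = 7/20
d6 = 9/4
d7 = -32/5
d8 = -183/20
d9 = 109/40
endpoint = (22/5, -69/10)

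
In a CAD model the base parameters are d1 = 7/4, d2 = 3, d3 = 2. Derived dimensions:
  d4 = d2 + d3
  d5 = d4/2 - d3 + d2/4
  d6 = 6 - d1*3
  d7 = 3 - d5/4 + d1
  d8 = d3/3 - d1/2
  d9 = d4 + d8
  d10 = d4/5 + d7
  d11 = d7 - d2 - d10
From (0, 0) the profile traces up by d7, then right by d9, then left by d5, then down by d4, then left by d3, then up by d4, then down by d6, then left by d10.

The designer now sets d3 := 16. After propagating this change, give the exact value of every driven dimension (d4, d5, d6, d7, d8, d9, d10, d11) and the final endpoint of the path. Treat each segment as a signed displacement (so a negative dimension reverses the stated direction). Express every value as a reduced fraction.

Apply edit: d3 := 16
  d4 = d2 + d3 = 19
  d5 = d4/2 - d3 + d2/4 = -23/4
  d6 = 6 - d1*3 = 3/4
  d7 = 3 - d5/4 + d1 = 99/16
  d8 = d3/3 - d1/2 = 107/24
  d9 = d4 + d8 = 563/24
  d10 = d4/5 + d7 = 799/80
  d11 = d7 - d2 - d10 = -34/5
Walk from origin (0, 0):
  seg 1: up by d7 = 99/16 → (0, 99/16)
  seg 2: right by d9 = 563/24 → (563/24, 99/16)
  seg 3: left by d5 = -23/4 → (701/24, 99/16)
  seg 4: down by d4 = 19 → (701/24, -205/16)
  seg 5: left by d3 = 16 → (317/24, -205/16)
  seg 6: up by d4 = 19 → (317/24, 99/16)
  seg 7: down by d6 = 3/4 → (317/24, 87/16)
  seg 8: left by d10 = 799/80 → (773/240, 87/16)

d4 = 19
d5 = -23/4
d6 = 3/4
d7 = 99/16
d8 = 107/24
d9 = 563/24
d10 = 799/80
d11 = -34/5
endpoint = (773/240, 87/16)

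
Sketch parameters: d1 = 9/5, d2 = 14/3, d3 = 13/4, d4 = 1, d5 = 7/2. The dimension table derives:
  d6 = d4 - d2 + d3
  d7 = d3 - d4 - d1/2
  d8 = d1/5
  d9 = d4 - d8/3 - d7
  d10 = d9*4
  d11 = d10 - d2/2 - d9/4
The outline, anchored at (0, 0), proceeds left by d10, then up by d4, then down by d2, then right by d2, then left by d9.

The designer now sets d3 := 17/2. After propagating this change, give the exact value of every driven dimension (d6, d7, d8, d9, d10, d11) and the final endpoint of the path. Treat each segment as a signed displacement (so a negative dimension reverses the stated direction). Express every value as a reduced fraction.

d6 = 29/6
d7 = 33/5
d8 = 9/25
d9 = -143/25
d10 = -572/25
d11 = -1427/60
endpoint = (499/15, -11/3)

Apply edit: d3 := 17/2
  d6 = d4 - d2 + d3 = 29/6
  d7 = d3 - d4 - d1/2 = 33/5
  d8 = d1/5 = 9/25
  d9 = d4 - d8/3 - d7 = -143/25
  d10 = d9*4 = -572/25
  d11 = d10 - d2/2 - d9/4 = -1427/60
Walk from origin (0, 0):
  seg 1: left by d10 = -572/25 → (572/25, 0)
  seg 2: up by d4 = 1 → (572/25, 1)
  seg 3: down by d2 = 14/3 → (572/25, -11/3)
  seg 4: right by d2 = 14/3 → (2066/75, -11/3)
  seg 5: left by d9 = -143/25 → (499/15, -11/3)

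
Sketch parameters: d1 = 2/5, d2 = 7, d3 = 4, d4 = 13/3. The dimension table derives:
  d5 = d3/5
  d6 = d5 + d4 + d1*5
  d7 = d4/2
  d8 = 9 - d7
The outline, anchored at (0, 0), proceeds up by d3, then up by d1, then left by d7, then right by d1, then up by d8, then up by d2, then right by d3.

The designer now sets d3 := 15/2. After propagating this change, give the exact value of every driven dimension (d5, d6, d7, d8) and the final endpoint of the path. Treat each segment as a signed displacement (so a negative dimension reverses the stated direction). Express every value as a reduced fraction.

d5 = 3/2
d6 = 47/6
d7 = 13/6
d8 = 41/6
endpoint = (86/15, 326/15)

Apply edit: d3 := 15/2
  d5 = d3/5 = 3/2
  d6 = d5 + d4 + d1*5 = 47/6
  d7 = d4/2 = 13/6
  d8 = 9 - d7 = 41/6
Walk from origin (0, 0):
  seg 1: up by d3 = 15/2 → (0, 15/2)
  seg 2: up by d1 = 2/5 → (0, 79/10)
  seg 3: left by d7 = 13/6 → (-13/6, 79/10)
  seg 4: right by d1 = 2/5 → (-53/30, 79/10)
  seg 5: up by d8 = 41/6 → (-53/30, 221/15)
  seg 6: up by d2 = 7 → (-53/30, 326/15)
  seg 7: right by d3 = 15/2 → (86/15, 326/15)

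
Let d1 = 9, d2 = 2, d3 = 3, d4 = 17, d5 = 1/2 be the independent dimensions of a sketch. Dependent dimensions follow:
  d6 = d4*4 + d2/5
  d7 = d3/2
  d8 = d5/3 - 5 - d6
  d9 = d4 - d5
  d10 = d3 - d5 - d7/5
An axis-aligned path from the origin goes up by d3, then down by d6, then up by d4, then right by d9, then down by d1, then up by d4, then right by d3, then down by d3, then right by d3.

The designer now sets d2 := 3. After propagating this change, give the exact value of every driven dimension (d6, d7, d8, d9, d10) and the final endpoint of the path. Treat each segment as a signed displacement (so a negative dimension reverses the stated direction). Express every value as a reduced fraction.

Apply edit: d2 := 3
  d6 = d4*4 + d2/5 = 343/5
  d7 = d3/2 = 3/2
  d8 = d5/3 - 5 - d6 = -2203/30
  d9 = d4 - d5 = 33/2
  d10 = d3 - d5 - d7/5 = 11/5
Walk from origin (0, 0):
  seg 1: up by d3 = 3 → (0, 3)
  seg 2: down by d6 = 343/5 → (0, -328/5)
  seg 3: up by d4 = 17 → (0, -243/5)
  seg 4: right by d9 = 33/2 → (33/2, -243/5)
  seg 5: down by d1 = 9 → (33/2, -288/5)
  seg 6: up by d4 = 17 → (33/2, -203/5)
  seg 7: right by d3 = 3 → (39/2, -203/5)
  seg 8: down by d3 = 3 → (39/2, -218/5)
  seg 9: right by d3 = 3 → (45/2, -218/5)

d6 = 343/5
d7 = 3/2
d8 = -2203/30
d9 = 33/2
d10 = 11/5
endpoint = (45/2, -218/5)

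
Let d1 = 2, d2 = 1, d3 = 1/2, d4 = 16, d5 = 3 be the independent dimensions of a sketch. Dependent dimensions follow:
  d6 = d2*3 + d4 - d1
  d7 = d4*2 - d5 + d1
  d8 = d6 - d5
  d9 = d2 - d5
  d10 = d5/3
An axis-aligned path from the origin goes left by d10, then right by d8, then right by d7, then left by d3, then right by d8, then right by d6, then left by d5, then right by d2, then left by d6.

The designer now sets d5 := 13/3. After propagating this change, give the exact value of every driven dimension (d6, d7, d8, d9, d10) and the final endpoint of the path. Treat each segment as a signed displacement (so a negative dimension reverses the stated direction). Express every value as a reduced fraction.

Apply edit: d5 := 13/3
  d6 = d2*3 + d4 - d1 = 17
  d7 = d4*2 - d5 + d1 = 89/3
  d8 = d6 - d5 = 38/3
  d9 = d2 - d5 = -10/3
  d10 = d5/3 = 13/9
Walk from origin (0, 0):
  seg 1: left by d10 = 13/9 → (-13/9, 0)
  seg 2: right by d8 = 38/3 → (101/9, 0)
  seg 3: right by d7 = 89/3 → (368/9, 0)
  seg 4: left by d3 = 1/2 → (727/18, 0)
  seg 5: right by d8 = 38/3 → (955/18, 0)
  seg 6: right by d6 = 17 → (1261/18, 0)
  seg 7: left by d5 = 13/3 → (1183/18, 0)
  seg 8: right by d2 = 1 → (1201/18, 0)
  seg 9: left by d6 = 17 → (895/18, 0)

d6 = 17
d7 = 89/3
d8 = 38/3
d9 = -10/3
d10 = 13/9
endpoint = (895/18, 0)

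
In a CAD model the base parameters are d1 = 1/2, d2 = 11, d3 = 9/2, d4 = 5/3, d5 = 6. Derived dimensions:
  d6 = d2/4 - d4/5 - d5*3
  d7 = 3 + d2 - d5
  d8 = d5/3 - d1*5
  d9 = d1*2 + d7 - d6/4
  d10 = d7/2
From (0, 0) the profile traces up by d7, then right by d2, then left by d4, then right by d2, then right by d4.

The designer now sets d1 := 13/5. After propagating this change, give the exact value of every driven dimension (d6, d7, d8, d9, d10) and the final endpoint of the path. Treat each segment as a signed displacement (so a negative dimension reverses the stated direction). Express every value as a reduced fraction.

Apply edit: d1 := 13/5
  d6 = d2/4 - d4/5 - d5*3 = -187/12
  d7 = 3 + d2 - d5 = 8
  d8 = d5/3 - d1*5 = -11
  d9 = d1*2 + d7 - d6/4 = 4103/240
  d10 = d7/2 = 4
Walk from origin (0, 0):
  seg 1: up by d7 = 8 → (0, 8)
  seg 2: right by d2 = 11 → (11, 8)
  seg 3: left by d4 = 5/3 → (28/3, 8)
  seg 4: right by d2 = 11 → (61/3, 8)
  seg 5: right by d4 = 5/3 → (22, 8)

d6 = -187/12
d7 = 8
d8 = -11
d9 = 4103/240
d10 = 4
endpoint = (22, 8)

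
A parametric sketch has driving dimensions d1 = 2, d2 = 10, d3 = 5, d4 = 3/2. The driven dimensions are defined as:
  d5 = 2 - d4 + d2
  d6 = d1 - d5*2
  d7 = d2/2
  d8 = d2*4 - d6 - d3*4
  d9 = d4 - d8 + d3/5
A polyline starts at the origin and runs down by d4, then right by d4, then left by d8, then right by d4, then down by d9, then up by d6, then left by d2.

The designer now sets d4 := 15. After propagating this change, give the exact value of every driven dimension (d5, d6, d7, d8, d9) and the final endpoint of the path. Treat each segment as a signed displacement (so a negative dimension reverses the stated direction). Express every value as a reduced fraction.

Apply edit: d4 := 15
  d5 = 2 - d4 + d2 = -3
  d6 = d1 - d5*2 = 8
  d7 = d2/2 = 5
  d8 = d2*4 - d6 - d3*4 = 12
  d9 = d4 - d8 + d3/5 = 4
Walk from origin (0, 0):
  seg 1: down by d4 = 15 → (0, -15)
  seg 2: right by d4 = 15 → (15, -15)
  seg 3: left by d8 = 12 → (3, -15)
  seg 4: right by d4 = 15 → (18, -15)
  seg 5: down by d9 = 4 → (18, -19)
  seg 6: up by d6 = 8 → (18, -11)
  seg 7: left by d2 = 10 → (8, -11)

d5 = -3
d6 = 8
d7 = 5
d8 = 12
d9 = 4
endpoint = (8, -11)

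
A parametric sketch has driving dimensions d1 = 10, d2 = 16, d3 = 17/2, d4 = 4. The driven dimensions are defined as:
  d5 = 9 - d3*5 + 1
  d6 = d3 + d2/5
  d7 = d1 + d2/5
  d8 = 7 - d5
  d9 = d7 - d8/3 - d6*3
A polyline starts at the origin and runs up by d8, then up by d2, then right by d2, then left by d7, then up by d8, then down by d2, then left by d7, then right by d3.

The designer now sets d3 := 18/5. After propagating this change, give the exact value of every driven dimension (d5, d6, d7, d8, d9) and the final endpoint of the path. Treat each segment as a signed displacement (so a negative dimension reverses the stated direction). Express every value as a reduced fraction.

Apply edit: d3 := 18/5
  d5 = 9 - d3*5 + 1 = -8
  d6 = d3 + d2/5 = 34/5
  d7 = d1 + d2/5 = 66/5
  d8 = 7 - d5 = 15
  d9 = d7 - d8/3 - d6*3 = -61/5
Walk from origin (0, 0):
  seg 1: up by d8 = 15 → (0, 15)
  seg 2: up by d2 = 16 → (0, 31)
  seg 3: right by d2 = 16 → (16, 31)
  seg 4: left by d7 = 66/5 → (14/5, 31)
  seg 5: up by d8 = 15 → (14/5, 46)
  seg 6: down by d2 = 16 → (14/5, 30)
  seg 7: left by d7 = 66/5 → (-52/5, 30)
  seg 8: right by d3 = 18/5 → (-34/5, 30)

d5 = -8
d6 = 34/5
d7 = 66/5
d8 = 15
d9 = -61/5
endpoint = (-34/5, 30)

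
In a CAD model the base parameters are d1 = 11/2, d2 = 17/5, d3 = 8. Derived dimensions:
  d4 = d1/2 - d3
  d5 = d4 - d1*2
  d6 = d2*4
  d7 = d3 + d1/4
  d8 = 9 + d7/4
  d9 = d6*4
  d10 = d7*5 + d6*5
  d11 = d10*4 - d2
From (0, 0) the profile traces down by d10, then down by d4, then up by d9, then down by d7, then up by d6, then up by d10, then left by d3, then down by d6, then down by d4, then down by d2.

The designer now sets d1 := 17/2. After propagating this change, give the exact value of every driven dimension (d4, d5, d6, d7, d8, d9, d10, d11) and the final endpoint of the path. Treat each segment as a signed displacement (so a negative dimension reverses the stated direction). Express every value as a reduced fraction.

d4 = -15/4
d5 = -83/4
d6 = 68/5
d7 = 81/8
d8 = 369/32
d9 = 272/5
d10 = 949/8
d11 = 4711/10
endpoint = (-8, 387/8)

Apply edit: d1 := 17/2
  d4 = d1/2 - d3 = -15/4
  d5 = d4 - d1*2 = -83/4
  d6 = d2*4 = 68/5
  d7 = d3 + d1/4 = 81/8
  d8 = 9 + d7/4 = 369/32
  d9 = d6*4 = 272/5
  d10 = d7*5 + d6*5 = 949/8
  d11 = d10*4 - d2 = 4711/10
Walk from origin (0, 0):
  seg 1: down by d10 = 949/8 → (0, -949/8)
  seg 2: down by d4 = -15/4 → (0, -919/8)
  seg 3: up by d9 = 272/5 → (0, -2419/40)
  seg 4: down by d7 = 81/8 → (0, -353/5)
  seg 5: up by d6 = 68/5 → (0, -57)
  seg 6: up by d10 = 949/8 → (0, 493/8)
  seg 7: left by d3 = 8 → (-8, 493/8)
  seg 8: down by d6 = 68/5 → (-8, 1921/40)
  seg 9: down by d4 = -15/4 → (-8, 2071/40)
  seg 10: down by d2 = 17/5 → (-8, 387/8)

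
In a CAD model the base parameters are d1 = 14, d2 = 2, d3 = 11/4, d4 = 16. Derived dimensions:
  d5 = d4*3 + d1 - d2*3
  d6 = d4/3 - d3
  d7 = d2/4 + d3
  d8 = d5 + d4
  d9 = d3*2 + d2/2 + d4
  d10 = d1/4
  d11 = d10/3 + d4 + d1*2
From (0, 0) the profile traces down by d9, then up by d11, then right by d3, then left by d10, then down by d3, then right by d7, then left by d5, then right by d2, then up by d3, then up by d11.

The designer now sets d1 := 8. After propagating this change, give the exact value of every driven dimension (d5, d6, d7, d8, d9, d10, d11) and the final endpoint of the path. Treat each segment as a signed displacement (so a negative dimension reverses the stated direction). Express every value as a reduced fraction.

d5 = 50
d6 = 31/12
d7 = 13/4
d8 = 66
d9 = 45/2
d10 = 2
d11 = 98/3
endpoint = (-44, 257/6)

Apply edit: d1 := 8
  d5 = d4*3 + d1 - d2*3 = 50
  d6 = d4/3 - d3 = 31/12
  d7 = d2/4 + d3 = 13/4
  d8 = d5 + d4 = 66
  d9 = d3*2 + d2/2 + d4 = 45/2
  d10 = d1/4 = 2
  d11 = d10/3 + d4 + d1*2 = 98/3
Walk from origin (0, 0):
  seg 1: down by d9 = 45/2 → (0, -45/2)
  seg 2: up by d11 = 98/3 → (0, 61/6)
  seg 3: right by d3 = 11/4 → (11/4, 61/6)
  seg 4: left by d10 = 2 → (3/4, 61/6)
  seg 5: down by d3 = 11/4 → (3/4, 89/12)
  seg 6: right by d7 = 13/4 → (4, 89/12)
  seg 7: left by d5 = 50 → (-46, 89/12)
  seg 8: right by d2 = 2 → (-44, 89/12)
  seg 9: up by d3 = 11/4 → (-44, 61/6)
  seg 10: up by d11 = 98/3 → (-44, 257/6)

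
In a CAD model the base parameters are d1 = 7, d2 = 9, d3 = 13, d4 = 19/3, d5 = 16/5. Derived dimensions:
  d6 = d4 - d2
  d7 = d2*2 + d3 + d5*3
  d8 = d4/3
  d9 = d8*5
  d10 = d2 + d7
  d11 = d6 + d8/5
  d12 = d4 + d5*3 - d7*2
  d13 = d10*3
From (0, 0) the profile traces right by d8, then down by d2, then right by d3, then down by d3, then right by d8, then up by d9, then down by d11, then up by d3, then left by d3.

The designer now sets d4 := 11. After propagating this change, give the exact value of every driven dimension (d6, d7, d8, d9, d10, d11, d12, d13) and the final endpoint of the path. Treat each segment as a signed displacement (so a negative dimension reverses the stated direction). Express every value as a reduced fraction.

Apply edit: d4 := 11
  d6 = d4 - d2 = 2
  d7 = d2*2 + d3 + d5*3 = 203/5
  d8 = d4/3 = 11/3
  d9 = d8*5 = 55/3
  d10 = d2 + d7 = 248/5
  d11 = d6 + d8/5 = 41/15
  d12 = d4 + d5*3 - d7*2 = -303/5
  d13 = d10*3 = 744/5
Walk from origin (0, 0):
  seg 1: right by d8 = 11/3 → (11/3, 0)
  seg 2: down by d2 = 9 → (11/3, -9)
  seg 3: right by d3 = 13 → (50/3, -9)
  seg 4: down by d3 = 13 → (50/3, -22)
  seg 5: right by d8 = 11/3 → (61/3, -22)
  seg 6: up by d9 = 55/3 → (61/3, -11/3)
  seg 7: down by d11 = 41/15 → (61/3, -32/5)
  seg 8: up by d3 = 13 → (61/3, 33/5)
  seg 9: left by d3 = 13 → (22/3, 33/5)

d6 = 2
d7 = 203/5
d8 = 11/3
d9 = 55/3
d10 = 248/5
d11 = 41/15
d12 = -303/5
d13 = 744/5
endpoint = (22/3, 33/5)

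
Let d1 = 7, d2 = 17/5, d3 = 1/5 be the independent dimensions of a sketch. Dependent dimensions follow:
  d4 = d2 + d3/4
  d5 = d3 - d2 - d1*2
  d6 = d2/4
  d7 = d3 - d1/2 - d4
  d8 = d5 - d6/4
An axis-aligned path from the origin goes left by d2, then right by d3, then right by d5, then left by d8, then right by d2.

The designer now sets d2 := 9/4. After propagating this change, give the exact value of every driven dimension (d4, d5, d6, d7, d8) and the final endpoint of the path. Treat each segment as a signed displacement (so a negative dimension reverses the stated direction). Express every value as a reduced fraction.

Apply edit: d2 := 9/4
  d4 = d2 + d3/4 = 23/10
  d5 = d3 - d2 - d1*2 = -321/20
  d6 = d2/4 = 9/16
  d7 = d3 - d1/2 - d4 = -28/5
  d8 = d5 - d6/4 = -5181/320
Walk from origin (0, 0):
  seg 1: left by d2 = 9/4 → (-9/4, 0)
  seg 2: right by d3 = 1/5 → (-41/20, 0)
  seg 3: right by d5 = -321/20 → (-181/10, 0)
  seg 4: left by d8 = -5181/320 → (-611/320, 0)
  seg 5: right by d2 = 9/4 → (109/320, 0)

d4 = 23/10
d5 = -321/20
d6 = 9/16
d7 = -28/5
d8 = -5181/320
endpoint = (109/320, 0)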